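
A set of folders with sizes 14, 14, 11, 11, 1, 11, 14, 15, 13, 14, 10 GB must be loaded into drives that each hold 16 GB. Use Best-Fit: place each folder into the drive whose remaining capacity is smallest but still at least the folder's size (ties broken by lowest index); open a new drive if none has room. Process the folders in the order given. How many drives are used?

drive 1: place 14 GB, 2 GB left
drive 2: place 14 GB, 2 GB left
drive 3: place 11 GB, 5 GB left
drive 4: place 11 GB, 5 GB left
drive 1: place 1 GB, 1 GB left
drive 5: place 11 GB, 5 GB left
drive 6: place 14 GB, 2 GB left
drive 7: place 15 GB, 1 GB left
drive 8: place 13 GB, 3 GB left
drive 9: place 14 GB, 2 GB left
drive 10: place 10 GB, 6 GB left
Final drives: [14,1] [14] [11] [11] [11] [14] [15] [13] [14] [10].

10 drives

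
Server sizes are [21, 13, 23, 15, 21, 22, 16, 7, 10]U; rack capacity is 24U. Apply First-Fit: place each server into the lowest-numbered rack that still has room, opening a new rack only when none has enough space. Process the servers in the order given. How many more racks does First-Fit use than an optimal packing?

First-Fit: [21] [13,7] [23] [15] [21] [22] [16] [10] → 8 racks.
Total size 148U; any packing needs at least ⌈148/24⌉ = 7 racks.
An optimal packing achieves that bound: [23] [22] [21] [21] [16,7] [15] [13,10] → 7 racks.
Excess: 8 − 7 = 1.

1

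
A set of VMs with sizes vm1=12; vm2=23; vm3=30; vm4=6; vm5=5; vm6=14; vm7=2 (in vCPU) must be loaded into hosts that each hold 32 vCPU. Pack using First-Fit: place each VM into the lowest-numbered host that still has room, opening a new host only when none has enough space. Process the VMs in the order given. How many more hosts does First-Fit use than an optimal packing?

First-Fit: [12,6,5,2] [23] [30] [14] → 4 hosts.
Total size 92 vCPU; any packing needs at least ⌈92/32⌉ = 3 hosts.
An optimal packing achieves that bound: [30,2] [23,6] [14,12,5] → 3 hosts.
Excess: 4 − 3 = 1.

1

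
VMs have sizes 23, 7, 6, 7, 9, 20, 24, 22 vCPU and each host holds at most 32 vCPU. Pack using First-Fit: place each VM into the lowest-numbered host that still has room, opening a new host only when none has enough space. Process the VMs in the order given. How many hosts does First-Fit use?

5 hosts

Put 23 vCPU in host 1; 9 vCPU remain.
Put 7 vCPU in host 1; 2 vCPU remain.
Put 6 vCPU in host 2; 26 vCPU remain.
Put 7 vCPU in host 2; 19 vCPU remain.
Put 9 vCPU in host 2; 10 vCPU remain.
Put 20 vCPU in host 3; 12 vCPU remain.
Put 24 vCPU in host 4; 8 vCPU remain.
Put 22 vCPU in host 5; 10 vCPU remain.
Final hosts: [23,7] [6,7,9] [20] [24] [22].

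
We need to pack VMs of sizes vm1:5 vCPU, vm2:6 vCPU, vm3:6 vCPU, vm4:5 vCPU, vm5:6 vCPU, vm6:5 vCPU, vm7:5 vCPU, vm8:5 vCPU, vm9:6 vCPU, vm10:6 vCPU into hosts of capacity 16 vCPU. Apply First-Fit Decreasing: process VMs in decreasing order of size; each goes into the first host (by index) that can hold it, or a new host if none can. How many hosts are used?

Sorted descending: 6, 6, 6, 6, 6, 5, 5, 5, 5, 5.
Put 6 vCPU in host 1; 10 vCPU remain.
Put 6 vCPU in host 1; 4 vCPU remain.
Put 6 vCPU in host 2; 10 vCPU remain.
Put 6 vCPU in host 2; 4 vCPU remain.
Put 6 vCPU in host 3; 10 vCPU remain.
Put 5 vCPU in host 3; 5 vCPU remain.
Put 5 vCPU in host 3; 0 vCPU remain.
Put 5 vCPU in host 4; 11 vCPU remain.
Put 5 vCPU in host 4; 6 vCPU remain.
Put 5 vCPU in host 4; 1 vCPU remain.

4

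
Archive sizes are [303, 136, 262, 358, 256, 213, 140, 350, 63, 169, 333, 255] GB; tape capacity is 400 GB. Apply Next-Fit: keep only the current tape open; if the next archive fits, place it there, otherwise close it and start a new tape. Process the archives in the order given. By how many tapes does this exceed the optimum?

Next-Fit: [303] [136,262] [358] [256] [213,140] [350] [63,169] [333] [255] → 9 tapes.
Total size 2838 GB; any packing needs at least ⌈2838/400⌉ = 8 tapes.
An optimal packing achieves that bound: [358] [350] [333,63] [303] [262,136] [256,140] [255] [213,169] → 8 tapes.
Excess: 9 − 8 = 1.

1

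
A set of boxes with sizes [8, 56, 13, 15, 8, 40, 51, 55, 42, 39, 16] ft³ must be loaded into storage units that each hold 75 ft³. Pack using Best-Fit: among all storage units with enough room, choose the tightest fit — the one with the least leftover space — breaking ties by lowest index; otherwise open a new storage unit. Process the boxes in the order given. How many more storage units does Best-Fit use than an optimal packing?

Best-Fit: [8,56,8] [13,15,40] [51] [55,16] [42] [39] → 6 storage units.
6 boxes exceed 37.5 ft³ (half the capacity), and no two of those can share a storage unit, so at least 6 storage units are needed.
So 6 is already optimal.

0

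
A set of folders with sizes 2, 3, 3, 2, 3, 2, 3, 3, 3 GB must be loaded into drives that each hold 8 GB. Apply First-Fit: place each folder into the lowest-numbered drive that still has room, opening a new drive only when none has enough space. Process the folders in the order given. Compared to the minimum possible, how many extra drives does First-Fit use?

1

First-Fit: [2,3,3] [2,3,2] [3,3] [3] → 4 drives.
Total size 24 GB; any packing needs at least ⌈24/8⌉ = 3 drives.
An optimal packing achieves that bound: [3,3,2] [3,3,2] [3,3,2] → 3 drives.
Excess: 4 − 3 = 1.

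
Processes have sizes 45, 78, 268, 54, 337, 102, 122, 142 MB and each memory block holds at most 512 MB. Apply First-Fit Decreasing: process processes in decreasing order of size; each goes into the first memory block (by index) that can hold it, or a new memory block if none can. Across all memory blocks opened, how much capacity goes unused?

388

Sorted descending: 337, 268, 142, 122, 102, 78, 54, 45.
memory block 1: place 337 MB, 175 MB left
memory block 2: place 268 MB, 244 MB left
memory block 1: place 142 MB, 33 MB left
memory block 2: place 122 MB, 122 MB left
memory block 2: place 102 MB, 20 MB left
memory block 3: place 78 MB, 434 MB left
memory block 3: place 54 MB, 380 MB left
memory block 3: place 45 MB, 335 MB left
3 memory blocks × 512 MB = 1536 MB; used 1148 MB; unused 388 MB.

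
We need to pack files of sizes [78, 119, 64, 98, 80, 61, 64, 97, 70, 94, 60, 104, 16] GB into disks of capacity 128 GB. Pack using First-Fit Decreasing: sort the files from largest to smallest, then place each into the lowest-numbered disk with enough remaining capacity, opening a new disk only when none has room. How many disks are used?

Sorted descending: 119, 104, 98, 97, 94, 80, 78, 70, 64, 64, 61, 60, 16.
Put 119 GB in disk 1; 9 GB remain.
Put 104 GB in disk 2; 24 GB remain.
Put 98 GB in disk 3; 30 GB remain.
Put 97 GB in disk 4; 31 GB remain.
Put 94 GB in disk 5; 34 GB remain.
Put 80 GB in disk 6; 48 GB remain.
Put 78 GB in disk 7; 50 GB remain.
Put 70 GB in disk 8; 58 GB remain.
Put 64 GB in disk 9; 64 GB remain.
Put 64 GB in disk 9; 0 GB remain.
Put 61 GB in disk 10; 67 GB remain.
Put 60 GB in disk 10; 7 GB remain.
Put 16 GB in disk 2; 8 GB remain.
Final disks: [119] [104,16] [98] [97] [94] [80] [78] [70] [64,64] [61,60].

10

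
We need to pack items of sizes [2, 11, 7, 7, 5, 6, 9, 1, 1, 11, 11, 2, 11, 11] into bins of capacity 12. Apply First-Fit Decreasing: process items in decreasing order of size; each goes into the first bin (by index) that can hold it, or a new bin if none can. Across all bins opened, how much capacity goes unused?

13

Sorted descending: 11, 11, 11, 11, 11, 9, 7, 7, 6, 5, 2, 2, 1, 1.
11 → bin 1 (remaining 1)
11 → bin 2 (remaining 1)
11 → bin 3 (remaining 1)
11 → bin 4 (remaining 1)
11 → bin 5 (remaining 1)
9 → bin 6 (remaining 3)
7 → bin 7 (remaining 5)
7 → bin 8 (remaining 5)
6 → bin 9 (remaining 6)
5 → bin 7 (remaining 0)
2 → bin 6 (remaining 1)
2 → bin 8 (remaining 3)
1 → bin 1 (remaining 0)
1 → bin 2 (remaining 0)
9 bins × 12 = 108; used 95; unused 13.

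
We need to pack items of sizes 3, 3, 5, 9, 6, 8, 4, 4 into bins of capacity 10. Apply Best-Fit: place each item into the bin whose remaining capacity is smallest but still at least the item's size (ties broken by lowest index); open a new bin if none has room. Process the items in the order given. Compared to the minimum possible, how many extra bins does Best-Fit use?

Best-Fit: [3,3,4] [5] [9] [6,4] [8] → 5 bins.
Total size 42; any packing needs at least ⌈42/10⌉ = 5 bins.
So 5 is already optimal.

0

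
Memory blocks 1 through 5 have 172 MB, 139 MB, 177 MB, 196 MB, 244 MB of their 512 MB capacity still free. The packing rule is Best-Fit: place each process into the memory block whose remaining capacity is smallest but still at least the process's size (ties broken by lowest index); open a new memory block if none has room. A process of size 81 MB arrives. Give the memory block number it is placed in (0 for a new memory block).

Memory blocks with room: memory block 1 (172 MB), memory block 2 (139 MB), memory block 3 (177 MB), memory block 4 (196 MB), memory block 5 (244 MB).
Tightest fit is memory block 2 with 139 MB free.

2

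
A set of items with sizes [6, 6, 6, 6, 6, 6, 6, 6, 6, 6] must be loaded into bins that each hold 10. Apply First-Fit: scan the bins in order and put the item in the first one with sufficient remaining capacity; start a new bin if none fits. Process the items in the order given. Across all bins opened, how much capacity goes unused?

6 → bin 1 (remaining 4)
6 → bin 2 (remaining 4)
6 → bin 3 (remaining 4)
6 → bin 4 (remaining 4)
6 → bin 5 (remaining 4)
6 → bin 6 (remaining 4)
6 → bin 7 (remaining 4)
6 → bin 8 (remaining 4)
6 → bin 9 (remaining 4)
6 → bin 10 (remaining 4)
10 bins × 10 = 100; used 60; unused 40.

40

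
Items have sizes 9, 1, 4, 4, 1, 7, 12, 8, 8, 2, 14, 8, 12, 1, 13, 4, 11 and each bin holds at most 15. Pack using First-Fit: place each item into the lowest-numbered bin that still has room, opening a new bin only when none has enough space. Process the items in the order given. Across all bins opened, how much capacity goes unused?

bin 1: place 9, 6 left
bin 1: place 1, 5 left
bin 1: place 4, 1 left
bin 2: place 4, 11 left
bin 1: place 1, 0 left
bin 2: place 7, 4 left
bin 3: place 12, 3 left
bin 4: place 8, 7 left
bin 5: place 8, 7 left
bin 2: place 2, 2 left
bin 6: place 14, 1 left
bin 7: place 8, 7 left
bin 8: place 12, 3 left
bin 2: place 1, 1 left
bin 9: place 13, 2 left
bin 4: place 4, 3 left
bin 10: place 11, 4 left
10 bins × 15 = 150; used 119; unused 31.

31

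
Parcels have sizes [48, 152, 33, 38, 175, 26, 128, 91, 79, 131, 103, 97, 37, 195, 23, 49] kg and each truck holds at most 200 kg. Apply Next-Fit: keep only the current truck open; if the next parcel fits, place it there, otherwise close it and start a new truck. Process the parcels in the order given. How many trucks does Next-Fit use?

10

48 kg → truck 1 (remaining 152 kg)
152 kg → truck 1 (remaining 0 kg)
33 kg → truck 2 (remaining 167 kg)
38 kg → truck 2 (remaining 129 kg)
175 kg → truck 3 (remaining 25 kg)
26 kg → truck 4 (remaining 174 kg)
128 kg → truck 4 (remaining 46 kg)
91 kg → truck 5 (remaining 109 kg)
79 kg → truck 5 (remaining 30 kg)
131 kg → truck 6 (remaining 69 kg)
103 kg → truck 7 (remaining 97 kg)
97 kg → truck 7 (remaining 0 kg)
37 kg → truck 8 (remaining 163 kg)
195 kg → truck 9 (remaining 5 kg)
23 kg → truck 10 (remaining 177 kg)
49 kg → truck 10 (remaining 128 kg)
Final trucks: [48,152] [33,38] [175] [26,128] [91,79] [131] [103,97] [37] [195] [23,49].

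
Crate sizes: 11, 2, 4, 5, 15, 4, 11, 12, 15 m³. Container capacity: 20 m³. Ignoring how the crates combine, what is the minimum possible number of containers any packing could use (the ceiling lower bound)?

4 containers

Total size = 11 + 2 + 4 + 5 + 15 + 4 + 11 + 12 + 15 = 79 m³.
⌈79 / 20⌉ = 4.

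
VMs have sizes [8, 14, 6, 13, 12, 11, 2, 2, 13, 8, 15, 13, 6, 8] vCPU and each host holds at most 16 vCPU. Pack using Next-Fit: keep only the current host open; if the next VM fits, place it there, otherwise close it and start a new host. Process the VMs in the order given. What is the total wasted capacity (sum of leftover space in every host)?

45

8 vCPU → host 1 (remaining 8 vCPU)
14 vCPU → host 2 (remaining 2 vCPU)
6 vCPU → host 3 (remaining 10 vCPU)
13 vCPU → host 4 (remaining 3 vCPU)
12 vCPU → host 5 (remaining 4 vCPU)
11 vCPU → host 6 (remaining 5 vCPU)
2 vCPU → host 6 (remaining 3 vCPU)
2 vCPU → host 6 (remaining 1 vCPU)
13 vCPU → host 7 (remaining 3 vCPU)
8 vCPU → host 8 (remaining 8 vCPU)
15 vCPU → host 9 (remaining 1 vCPU)
13 vCPU → host 10 (remaining 3 vCPU)
6 vCPU → host 11 (remaining 10 vCPU)
8 vCPU → host 11 (remaining 2 vCPU)
11 hosts × 16 vCPU = 176 vCPU; used 131 vCPU; unused 45 vCPU.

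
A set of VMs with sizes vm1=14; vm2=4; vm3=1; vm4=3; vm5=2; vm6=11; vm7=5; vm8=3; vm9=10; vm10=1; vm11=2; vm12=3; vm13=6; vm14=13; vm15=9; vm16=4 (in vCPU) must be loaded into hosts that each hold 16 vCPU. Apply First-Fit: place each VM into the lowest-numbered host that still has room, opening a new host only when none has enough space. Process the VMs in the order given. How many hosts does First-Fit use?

7

host 1: place vm1 (14 vCPU), 2 vCPU left
host 2: place vm2 (4 vCPU), 12 vCPU left
host 1: place vm3 (1 vCPU), 1 vCPU left
host 2: place vm4 (3 vCPU), 9 vCPU left
host 2: place vm5 (2 vCPU), 7 vCPU left
host 3: place vm6 (11 vCPU), 5 vCPU left
host 2: place vm7 (5 vCPU), 2 vCPU left
host 3: place vm8 (3 vCPU), 2 vCPU left
host 4: place vm9 (10 vCPU), 6 vCPU left
host 1: place vm10 (1 vCPU), 0 vCPU left
host 2: place vm11 (2 vCPU), 0 vCPU left
host 4: place vm12 (3 vCPU), 3 vCPU left
host 5: place vm13 (6 vCPU), 10 vCPU left
host 6: place vm14 (13 vCPU), 3 vCPU left
host 5: place vm15 (9 vCPU), 1 vCPU left
host 7: place vm16 (4 vCPU), 12 vCPU left
Final hosts: [14,1,1] [4,3,2,5,2] [11,3] [10,3] [6,9] [13] [4].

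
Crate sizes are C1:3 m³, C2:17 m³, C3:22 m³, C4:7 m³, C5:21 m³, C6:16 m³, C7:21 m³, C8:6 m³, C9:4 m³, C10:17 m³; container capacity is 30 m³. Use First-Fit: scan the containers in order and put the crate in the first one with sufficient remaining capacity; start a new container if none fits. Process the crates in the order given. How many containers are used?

C1 (3 m³) → container 1 (remaining 27 m³)
C2 (17 m³) → container 1 (remaining 10 m³)
C3 (22 m³) → container 2 (remaining 8 m³)
C4 (7 m³) → container 1 (remaining 3 m³)
C5 (21 m³) → container 3 (remaining 9 m³)
C6 (16 m³) → container 4 (remaining 14 m³)
C7 (21 m³) → container 5 (remaining 9 m³)
C8 (6 m³) → container 2 (remaining 2 m³)
C9 (4 m³) → container 3 (remaining 5 m³)
C10 (17 m³) → container 6 (remaining 13 m³)
Final containers: [3,17,7] [22,6] [21,4] [16] [21] [17].

6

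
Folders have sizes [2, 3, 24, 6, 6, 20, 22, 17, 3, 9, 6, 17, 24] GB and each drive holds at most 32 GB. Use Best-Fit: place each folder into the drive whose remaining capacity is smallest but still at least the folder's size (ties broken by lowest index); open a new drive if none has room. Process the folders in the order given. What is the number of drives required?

2 GB → drive 1 (remaining 30 GB)
3 GB → drive 1 (remaining 27 GB)
24 GB → drive 1 (remaining 3 GB)
6 GB → drive 2 (remaining 26 GB)
6 GB → drive 2 (remaining 20 GB)
20 GB → drive 2 (remaining 0 GB)
22 GB → drive 3 (remaining 10 GB)
17 GB → drive 4 (remaining 15 GB)
3 GB → drive 1 (remaining 0 GB)
9 GB → drive 3 (remaining 1 GB)
6 GB → drive 4 (remaining 9 GB)
17 GB → drive 5 (remaining 15 GB)
24 GB → drive 6 (remaining 8 GB)
Final drives: [2,3,24,3] [6,6,20] [22,9] [17,6] [17] [24].

6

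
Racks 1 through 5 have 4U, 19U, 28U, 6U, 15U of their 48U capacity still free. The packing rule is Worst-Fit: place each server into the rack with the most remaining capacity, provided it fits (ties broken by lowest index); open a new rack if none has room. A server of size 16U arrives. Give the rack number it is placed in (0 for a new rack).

3

Racks with room: rack 2 (19U), rack 3 (28U).
Most room is rack 3 with 28U free.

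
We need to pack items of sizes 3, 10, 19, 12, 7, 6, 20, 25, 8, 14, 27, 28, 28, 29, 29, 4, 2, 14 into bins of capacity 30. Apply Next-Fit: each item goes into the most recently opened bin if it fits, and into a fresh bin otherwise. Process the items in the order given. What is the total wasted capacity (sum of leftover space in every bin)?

3 → bin 1 (remaining 27)
10 → bin 1 (remaining 17)
19 → bin 2 (remaining 11)
12 → bin 3 (remaining 18)
7 → bin 3 (remaining 11)
6 → bin 3 (remaining 5)
20 → bin 4 (remaining 10)
25 → bin 5 (remaining 5)
8 → bin 6 (remaining 22)
14 → bin 6 (remaining 8)
27 → bin 7 (remaining 3)
28 → bin 8 (remaining 2)
28 → bin 9 (remaining 2)
29 → bin 10 (remaining 1)
29 → bin 11 (remaining 1)
4 → bin 12 (remaining 26)
2 → bin 12 (remaining 24)
14 → bin 12 (remaining 10)
12 bins × 30 = 360; used 285; unused 75.

75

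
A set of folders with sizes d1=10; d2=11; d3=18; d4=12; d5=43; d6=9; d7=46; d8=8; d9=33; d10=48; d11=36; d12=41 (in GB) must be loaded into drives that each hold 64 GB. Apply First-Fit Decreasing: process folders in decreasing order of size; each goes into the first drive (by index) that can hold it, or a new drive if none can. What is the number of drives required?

6

Sorted descending: 48, 46, 43, 41, 36, 33, 18, 12, 11, 10, 9, 8.
Put 48 GB in drive 1; 16 GB remain.
Put 46 GB in drive 2; 18 GB remain.
Put 43 GB in drive 3; 21 GB remain.
Put 41 GB in drive 4; 23 GB remain.
Put 36 GB in drive 5; 28 GB remain.
Put 33 GB in drive 6; 31 GB remain.
Put 18 GB in drive 2; 0 GB remain.
Put 12 GB in drive 1; 4 GB remain.
Put 11 GB in drive 3; 10 GB remain.
Put 10 GB in drive 3; 0 GB remain.
Put 9 GB in drive 4; 14 GB remain.
Put 8 GB in drive 4; 6 GB remain.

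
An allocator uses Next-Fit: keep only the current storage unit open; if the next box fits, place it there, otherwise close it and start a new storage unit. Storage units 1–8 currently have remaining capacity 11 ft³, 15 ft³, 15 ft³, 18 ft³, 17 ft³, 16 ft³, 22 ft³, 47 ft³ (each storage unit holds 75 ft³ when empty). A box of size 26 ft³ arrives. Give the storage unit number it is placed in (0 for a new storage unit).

8

Next-Fit only looks at storage unit 8, which has 47 ft³ free.
26 ft³ fits there.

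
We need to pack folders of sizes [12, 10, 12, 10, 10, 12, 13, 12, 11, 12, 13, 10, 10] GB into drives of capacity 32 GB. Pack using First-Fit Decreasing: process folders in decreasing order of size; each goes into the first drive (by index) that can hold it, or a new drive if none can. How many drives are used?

6

Sorted descending: 13, 13, 12, 12, 12, 12, 12, 11, 10, 10, 10, 10, 10.
Put 13 GB in drive 1; 19 GB remain.
Put 13 GB in drive 1; 6 GB remain.
Put 12 GB in drive 2; 20 GB remain.
Put 12 GB in drive 2; 8 GB remain.
Put 12 GB in drive 3; 20 GB remain.
Put 12 GB in drive 3; 8 GB remain.
Put 12 GB in drive 4; 20 GB remain.
Put 11 GB in drive 4; 9 GB remain.
Put 10 GB in drive 5; 22 GB remain.
Put 10 GB in drive 5; 12 GB remain.
Put 10 GB in drive 5; 2 GB remain.
Put 10 GB in drive 6; 22 GB remain.
Put 10 GB in drive 6; 12 GB remain.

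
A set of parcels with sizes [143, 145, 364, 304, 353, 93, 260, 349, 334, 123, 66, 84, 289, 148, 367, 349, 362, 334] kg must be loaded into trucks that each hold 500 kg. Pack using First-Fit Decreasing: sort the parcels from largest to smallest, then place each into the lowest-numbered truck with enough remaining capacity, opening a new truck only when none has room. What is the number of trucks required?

11 trucks

Sorted descending: 367, 364, 362, 353, 349, 349, 334, 334, 304, 289, 260, 148, 145, 143, 123, 93, 84, 66.
truck 1: place 367 kg, 133 kg left
truck 2: place 364 kg, 136 kg left
truck 3: place 362 kg, 138 kg left
truck 4: place 353 kg, 147 kg left
truck 5: place 349 kg, 151 kg left
truck 6: place 349 kg, 151 kg left
truck 7: place 334 kg, 166 kg left
truck 8: place 334 kg, 166 kg left
truck 9: place 304 kg, 196 kg left
truck 10: place 289 kg, 211 kg left
truck 11: place 260 kg, 240 kg left
truck 5: place 148 kg, 3 kg left
truck 4: place 145 kg, 2 kg left
truck 6: place 143 kg, 8 kg left
truck 1: place 123 kg, 10 kg left
truck 2: place 93 kg, 43 kg left
truck 3: place 84 kg, 54 kg left
truck 7: place 66 kg, 100 kg left
Final trucks: [367,123] [364,93] [362,84] [353,145] [349,148] [349,143] [334,66] [334] [304] [289] [260].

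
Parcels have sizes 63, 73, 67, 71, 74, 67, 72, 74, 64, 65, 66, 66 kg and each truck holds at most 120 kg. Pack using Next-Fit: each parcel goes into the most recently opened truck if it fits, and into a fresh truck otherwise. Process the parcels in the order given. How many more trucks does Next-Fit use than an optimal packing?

Next-Fit: [63] [73] [67] [71] [74] [67] [72] [74] [64] [65] [66] [66] → 12 trucks.
12 parcels exceed 60 kg (half the capacity), and no two of those can share a truck, so at least 12 trucks are needed.
So 12 is already optimal.

0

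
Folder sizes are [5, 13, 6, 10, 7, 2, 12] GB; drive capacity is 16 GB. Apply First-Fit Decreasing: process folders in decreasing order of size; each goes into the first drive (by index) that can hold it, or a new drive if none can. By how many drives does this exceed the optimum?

First-Fit Decreasing: [13,2] [12] [10,6] [7,5] → 4 drives.
Total size 55 GB; any packing needs at least ⌈55/16⌉ = 4 drives.
So 4 is already optimal.

0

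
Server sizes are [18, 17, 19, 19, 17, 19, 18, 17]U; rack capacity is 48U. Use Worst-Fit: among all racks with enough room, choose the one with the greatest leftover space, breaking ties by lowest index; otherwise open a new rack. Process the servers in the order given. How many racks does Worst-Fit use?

18U → rack 1 (remaining 30U)
17U → rack 1 (remaining 13U)
19U → rack 2 (remaining 29U)
19U → rack 2 (remaining 10U)
17U → rack 3 (remaining 31U)
19U → rack 3 (remaining 12U)
18U → rack 4 (remaining 30U)
17U → rack 4 (remaining 13U)

4 racks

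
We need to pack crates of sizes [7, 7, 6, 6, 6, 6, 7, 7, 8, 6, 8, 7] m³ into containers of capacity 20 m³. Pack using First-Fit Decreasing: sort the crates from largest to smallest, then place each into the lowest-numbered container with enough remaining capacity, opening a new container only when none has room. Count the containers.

Sorted descending: 8, 8, 7, 7, 7, 7, 7, 6, 6, 6, 6, 6.
Put 8 m³ in container 1; 12 m³ remain.
Put 8 m³ in container 1; 4 m³ remain.
Put 7 m³ in container 2; 13 m³ remain.
Put 7 m³ in container 2; 6 m³ remain.
Put 7 m³ in container 3; 13 m³ remain.
Put 7 m³ in container 3; 6 m³ remain.
Put 7 m³ in container 4; 13 m³ remain.
Put 6 m³ in container 2; 0 m³ remain.
Put 6 m³ in container 3; 0 m³ remain.
Put 6 m³ in container 4; 7 m³ remain.
Put 6 m³ in container 4; 1 m³ remain.
Put 6 m³ in container 5; 14 m³ remain.
Final containers: [8,8] [7,7,6] [7,7,6] [7,6,6] [6].

5 containers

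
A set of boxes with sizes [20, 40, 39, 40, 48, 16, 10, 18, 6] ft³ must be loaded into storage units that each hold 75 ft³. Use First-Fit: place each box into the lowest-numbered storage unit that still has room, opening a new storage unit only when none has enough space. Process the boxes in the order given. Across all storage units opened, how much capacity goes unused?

20 ft³ → storage unit 1 (remaining 55 ft³)
40 ft³ → storage unit 1 (remaining 15 ft³)
39 ft³ → storage unit 2 (remaining 36 ft³)
40 ft³ → storage unit 3 (remaining 35 ft³)
48 ft³ → storage unit 4 (remaining 27 ft³)
16 ft³ → storage unit 2 (remaining 20 ft³)
10 ft³ → storage unit 1 (remaining 5 ft³)
18 ft³ → storage unit 2 (remaining 2 ft³)
6 ft³ → storage unit 3 (remaining 29 ft³)
4 storage units × 75 ft³ = 300 ft³; used 237 ft³; unused 63 ft³.

63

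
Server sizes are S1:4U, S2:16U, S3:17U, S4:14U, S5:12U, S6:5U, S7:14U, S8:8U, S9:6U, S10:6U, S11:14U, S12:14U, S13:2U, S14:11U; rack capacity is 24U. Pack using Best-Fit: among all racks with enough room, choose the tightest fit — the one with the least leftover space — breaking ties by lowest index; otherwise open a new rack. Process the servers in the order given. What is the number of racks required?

S1 (4U) → rack 1 (remaining 20U)
S2 (16U) → rack 1 (remaining 4U)
S3 (17U) → rack 2 (remaining 7U)
S4 (14U) → rack 3 (remaining 10U)
S5 (12U) → rack 4 (remaining 12U)
S6 (5U) → rack 2 (remaining 2U)
S7 (14U) → rack 5 (remaining 10U)
S8 (8U) → rack 3 (remaining 2U)
S9 (6U) → rack 5 (remaining 4U)
S10 (6U) → rack 4 (remaining 6U)
S11 (14U) → rack 6 (remaining 10U)
S12 (14U) → rack 7 (remaining 10U)
S13 (2U) → rack 2 (remaining 0U)
S14 (11U) → rack 8 (remaining 13U)
Final racks: [4,16] [17,5,2] [14,8] [12,6] [14,6] [14] [14] [11].

8 racks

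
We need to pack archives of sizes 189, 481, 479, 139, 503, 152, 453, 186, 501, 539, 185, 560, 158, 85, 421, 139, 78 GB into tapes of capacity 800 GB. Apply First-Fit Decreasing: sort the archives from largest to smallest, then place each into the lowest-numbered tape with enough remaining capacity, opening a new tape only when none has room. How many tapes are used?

8

Sorted descending: 560, 539, 503, 501, 481, 479, 453, 421, 189, 186, 185, 158, 152, 139, 139, 85, 78.
Put 560 GB in tape 1; 240 GB remain.
Put 539 GB in tape 2; 261 GB remain.
Put 503 GB in tape 3; 297 GB remain.
Put 501 GB in tape 4; 299 GB remain.
Put 481 GB in tape 5; 319 GB remain.
Put 479 GB in tape 6; 321 GB remain.
Put 453 GB in tape 7; 347 GB remain.
Put 421 GB in tape 8; 379 GB remain.
Put 189 GB in tape 1; 51 GB remain.
Put 186 GB in tape 2; 75 GB remain.
Put 185 GB in tape 3; 112 GB remain.
Put 158 GB in tape 4; 141 GB remain.
Put 152 GB in tape 5; 167 GB remain.
Put 139 GB in tape 4; 2 GB remain.
Put 139 GB in tape 5; 28 GB remain.
Put 85 GB in tape 3; 27 GB remain.
Put 78 GB in tape 6; 243 GB remain.
Final tapes: [560,189] [539,186] [503,185,85] [501,158,139] [481,152,139] [479,78] [453] [421].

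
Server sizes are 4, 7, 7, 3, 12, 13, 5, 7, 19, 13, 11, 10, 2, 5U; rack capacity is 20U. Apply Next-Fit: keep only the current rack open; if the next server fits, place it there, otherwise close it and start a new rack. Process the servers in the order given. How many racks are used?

rack 1: place 4U, 16U left
rack 1: place 7U, 9U left
rack 1: place 7U, 2U left
rack 2: place 3U, 17U left
rack 2: place 12U, 5U left
rack 3: place 13U, 7U left
rack 3: place 5U, 2U left
rack 4: place 7U, 13U left
rack 5: place 19U, 1U left
rack 6: place 13U, 7U left
rack 7: place 11U, 9U left
rack 8: place 10U, 10U left
rack 8: place 2U, 8U left
rack 8: place 5U, 3U left

8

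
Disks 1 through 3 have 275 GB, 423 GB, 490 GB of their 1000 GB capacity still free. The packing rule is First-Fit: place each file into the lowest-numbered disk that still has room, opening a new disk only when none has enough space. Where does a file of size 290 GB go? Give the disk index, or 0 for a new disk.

2

Disks with room: disk 2 (423 GB), disk 3 (490 GB).
The first with room is disk 2.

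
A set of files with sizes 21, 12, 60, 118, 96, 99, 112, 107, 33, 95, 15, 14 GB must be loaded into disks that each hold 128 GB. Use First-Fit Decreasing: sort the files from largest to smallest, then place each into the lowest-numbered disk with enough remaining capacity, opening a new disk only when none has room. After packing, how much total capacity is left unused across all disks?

Sorted descending: 118, 112, 107, 99, 96, 95, 60, 33, 21, 15, 14, 12.
118 GB → disk 1 (remaining 10 GB)
112 GB → disk 2 (remaining 16 GB)
107 GB → disk 3 (remaining 21 GB)
99 GB → disk 4 (remaining 29 GB)
96 GB → disk 5 (remaining 32 GB)
95 GB → disk 6 (remaining 33 GB)
60 GB → disk 7 (remaining 68 GB)
33 GB → disk 6 (remaining 0 GB)
21 GB → disk 3 (remaining 0 GB)
15 GB → disk 2 (remaining 1 GB)
14 GB → disk 4 (remaining 15 GB)
12 GB → disk 4 (remaining 3 GB)
7 disks × 128 GB = 896 GB; used 782 GB; unused 114 GB.

114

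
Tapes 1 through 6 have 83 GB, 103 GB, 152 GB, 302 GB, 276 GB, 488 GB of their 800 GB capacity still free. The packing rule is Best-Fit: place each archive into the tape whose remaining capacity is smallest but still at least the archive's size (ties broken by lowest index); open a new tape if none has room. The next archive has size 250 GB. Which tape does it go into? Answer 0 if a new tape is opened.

Tapes with room: tape 4 (302 GB), tape 5 (276 GB), tape 6 (488 GB).
Tightest fit is tape 5 with 276 GB free.

5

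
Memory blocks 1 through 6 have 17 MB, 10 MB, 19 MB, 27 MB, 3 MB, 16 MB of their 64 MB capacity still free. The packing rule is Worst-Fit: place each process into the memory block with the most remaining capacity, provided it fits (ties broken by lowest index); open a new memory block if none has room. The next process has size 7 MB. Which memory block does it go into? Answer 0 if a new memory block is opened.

Memory blocks with room: memory block 1 (17 MB), memory block 2 (10 MB), memory block 3 (19 MB), memory block 4 (27 MB), memory block 6 (16 MB).
Most room is memory block 4 with 27 MB free.

4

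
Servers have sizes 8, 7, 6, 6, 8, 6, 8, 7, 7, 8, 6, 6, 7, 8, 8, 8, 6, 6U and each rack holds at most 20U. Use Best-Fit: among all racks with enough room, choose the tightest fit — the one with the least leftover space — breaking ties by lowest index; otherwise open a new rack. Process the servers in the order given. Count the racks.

Put 8U in rack 1; 12U remain.
Put 7U in rack 1; 5U remain.
Put 6U in rack 2; 14U remain.
Put 6U in rack 2; 8U remain.
Put 8U in rack 2; 0U remain.
Put 6U in rack 3; 14U remain.
Put 8U in rack 3; 6U remain.
Put 7U in rack 4; 13U remain.
Put 7U in rack 4; 6U remain.
Put 8U in rack 5; 12U remain.
Put 6U in rack 3; 0U remain.
Put 6U in rack 4; 0U remain.
Put 7U in rack 5; 5U remain.
Put 8U in rack 6; 12U remain.
Put 8U in rack 6; 4U remain.
Put 8U in rack 7; 12U remain.
Put 6U in rack 7; 6U remain.
Put 6U in rack 7; 0U remain.
Final racks: [8,7] [6,6,8] [6,8,6] [7,7,6] [8,7] [8,8] [8,6,6].

7 racks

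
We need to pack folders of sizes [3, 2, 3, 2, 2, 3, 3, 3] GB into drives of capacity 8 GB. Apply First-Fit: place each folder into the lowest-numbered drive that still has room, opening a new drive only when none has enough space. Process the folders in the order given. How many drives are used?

Put 3 GB in drive 1; 5 GB remain.
Put 2 GB in drive 1; 3 GB remain.
Put 3 GB in drive 1; 0 GB remain.
Put 2 GB in drive 2; 6 GB remain.
Put 2 GB in drive 2; 4 GB remain.
Put 3 GB in drive 2; 1 GB remain.
Put 3 GB in drive 3; 5 GB remain.
Put 3 GB in drive 3; 2 GB remain.

3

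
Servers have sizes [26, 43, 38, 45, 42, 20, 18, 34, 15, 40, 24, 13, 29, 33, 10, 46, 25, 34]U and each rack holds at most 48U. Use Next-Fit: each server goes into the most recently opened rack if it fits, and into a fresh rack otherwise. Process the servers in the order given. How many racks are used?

15

26U → rack 1 (remaining 22U)
43U → rack 2 (remaining 5U)
38U → rack 3 (remaining 10U)
45U → rack 4 (remaining 3U)
42U → rack 5 (remaining 6U)
20U → rack 6 (remaining 28U)
18U → rack 6 (remaining 10U)
34U → rack 7 (remaining 14U)
15U → rack 8 (remaining 33U)
40U → rack 9 (remaining 8U)
24U → rack 10 (remaining 24U)
13U → rack 10 (remaining 11U)
29U → rack 11 (remaining 19U)
33U → rack 12 (remaining 15U)
10U → rack 12 (remaining 5U)
46U → rack 13 (remaining 2U)
25U → rack 14 (remaining 23U)
34U → rack 15 (remaining 14U)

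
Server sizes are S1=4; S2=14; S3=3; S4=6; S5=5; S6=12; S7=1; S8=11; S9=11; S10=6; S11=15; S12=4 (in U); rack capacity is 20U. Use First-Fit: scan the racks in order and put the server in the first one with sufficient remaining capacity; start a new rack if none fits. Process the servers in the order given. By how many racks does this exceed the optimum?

1

First-Fit: [4,14,1] [3,6,5,6] [12,4] [11] [11] [15] → 6 racks.
Total size 92U; any packing needs at least ⌈92/20⌉ = 5 racks.
An optimal packing achieves that bound: [15,5] [14,6] [12,6,1] [11,4,4] [11,3] → 5 racks.
Excess: 6 − 5 = 1.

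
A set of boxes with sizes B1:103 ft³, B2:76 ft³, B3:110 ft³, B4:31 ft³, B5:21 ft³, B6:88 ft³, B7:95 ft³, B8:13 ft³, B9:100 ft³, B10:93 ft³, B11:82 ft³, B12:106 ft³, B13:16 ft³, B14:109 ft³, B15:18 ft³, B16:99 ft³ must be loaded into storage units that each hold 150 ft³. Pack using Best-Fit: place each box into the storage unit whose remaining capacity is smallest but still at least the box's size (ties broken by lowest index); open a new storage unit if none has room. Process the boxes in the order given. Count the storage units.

Put B1 (103 ft³) in storage unit 1; 47 ft³ remain.
Put B2 (76 ft³) in storage unit 2; 74 ft³ remain.
Put B3 (110 ft³) in storage unit 3; 40 ft³ remain.
Put B4 (31 ft³) in storage unit 3; 9 ft³ remain.
Put B5 (21 ft³) in storage unit 1; 26 ft³ remain.
Put B6 (88 ft³) in storage unit 4; 62 ft³ remain.
Put B7 (95 ft³) in storage unit 5; 55 ft³ remain.
Put B8 (13 ft³) in storage unit 1; 13 ft³ remain.
Put B9 (100 ft³) in storage unit 6; 50 ft³ remain.
Put B10 (93 ft³) in storage unit 7; 57 ft³ remain.
Put B11 (82 ft³) in storage unit 8; 68 ft³ remain.
Put B12 (106 ft³) in storage unit 9; 44 ft³ remain.
Put B13 (16 ft³) in storage unit 9; 28 ft³ remain.
Put B14 (109 ft³) in storage unit 10; 41 ft³ remain.
Put B15 (18 ft³) in storage unit 9; 10 ft³ remain.
Put B16 (99 ft³) in storage unit 11; 51 ft³ remain.
Final storage units: [103,21,13] [76] [110,31] [88] [95] [100] [93] [82] [106,16,18] [109] [99].

11 storage units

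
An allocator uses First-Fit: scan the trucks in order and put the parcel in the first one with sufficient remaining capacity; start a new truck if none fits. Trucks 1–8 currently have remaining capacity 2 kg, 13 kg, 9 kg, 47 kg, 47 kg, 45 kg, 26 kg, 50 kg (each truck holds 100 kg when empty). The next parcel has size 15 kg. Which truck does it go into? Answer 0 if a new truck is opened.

Trucks with room: truck 4 (47 kg), truck 5 (47 kg), truck 6 (45 kg), truck 7 (26 kg), truck 8 (50 kg).
The first with room is truck 4.

4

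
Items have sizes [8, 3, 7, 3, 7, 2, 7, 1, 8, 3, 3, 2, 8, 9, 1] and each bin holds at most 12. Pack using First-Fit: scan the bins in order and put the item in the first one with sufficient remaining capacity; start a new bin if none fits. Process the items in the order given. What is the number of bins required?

8 → bin 1 (remaining 4)
3 → bin 1 (remaining 1)
7 → bin 2 (remaining 5)
3 → bin 2 (remaining 2)
7 → bin 3 (remaining 5)
2 → bin 2 (remaining 0)
7 → bin 4 (remaining 5)
1 → bin 1 (remaining 0)
8 → bin 5 (remaining 4)
3 → bin 3 (remaining 2)
3 → bin 4 (remaining 2)
2 → bin 3 (remaining 0)
8 → bin 6 (remaining 4)
9 → bin 7 (remaining 3)
1 → bin 4 (remaining 1)
Final bins: [8,3,1] [7,3,2] [7,3,2] [7,3,1] [8] [8] [9].

7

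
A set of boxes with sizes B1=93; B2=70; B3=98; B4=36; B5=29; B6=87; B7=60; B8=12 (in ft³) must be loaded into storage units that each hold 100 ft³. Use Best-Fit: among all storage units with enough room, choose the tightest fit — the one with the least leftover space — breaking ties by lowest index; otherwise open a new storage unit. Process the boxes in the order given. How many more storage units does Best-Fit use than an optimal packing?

Best-Fit: [93] [70,29] [98] [36,60] [87,12] → 5 storage units.
Total size 485 ft³; any packing needs at least ⌈485/100⌉ = 5 storage units.
So 5 is already optimal.

0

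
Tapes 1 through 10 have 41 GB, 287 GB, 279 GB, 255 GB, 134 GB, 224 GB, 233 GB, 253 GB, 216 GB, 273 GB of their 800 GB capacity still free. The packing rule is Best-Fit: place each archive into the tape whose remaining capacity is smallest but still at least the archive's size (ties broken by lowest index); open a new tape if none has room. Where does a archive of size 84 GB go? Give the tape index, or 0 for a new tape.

5

Tapes with room: tape 2 (287 GB), tape 3 (279 GB), tape 4 (255 GB), tape 5 (134 GB), tape 6 (224 GB), tape 7 (233 GB), tape 8 (253 GB), tape 9 (216 GB), tape 10 (273 GB).
Tightest fit is tape 5 with 134 GB free.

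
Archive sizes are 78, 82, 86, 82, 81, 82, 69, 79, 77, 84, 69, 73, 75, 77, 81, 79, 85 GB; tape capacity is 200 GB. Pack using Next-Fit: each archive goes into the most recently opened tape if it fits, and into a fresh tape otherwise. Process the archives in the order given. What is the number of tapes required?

Put 78 GB in tape 1; 122 GB remain.
Put 82 GB in tape 1; 40 GB remain.
Put 86 GB in tape 2; 114 GB remain.
Put 82 GB in tape 2; 32 GB remain.
Put 81 GB in tape 3; 119 GB remain.
Put 82 GB in tape 3; 37 GB remain.
Put 69 GB in tape 4; 131 GB remain.
Put 79 GB in tape 4; 52 GB remain.
Put 77 GB in tape 5; 123 GB remain.
Put 84 GB in tape 5; 39 GB remain.
Put 69 GB in tape 6; 131 GB remain.
Put 73 GB in tape 6; 58 GB remain.
Put 75 GB in tape 7; 125 GB remain.
Put 77 GB in tape 7; 48 GB remain.
Put 81 GB in tape 8; 119 GB remain.
Put 79 GB in tape 8; 40 GB remain.
Put 85 GB in tape 9; 115 GB remain.

9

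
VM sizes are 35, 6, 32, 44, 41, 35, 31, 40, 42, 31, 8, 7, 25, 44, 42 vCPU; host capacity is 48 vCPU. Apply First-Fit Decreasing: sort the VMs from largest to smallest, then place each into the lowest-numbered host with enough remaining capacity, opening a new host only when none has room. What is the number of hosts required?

12 hosts

Sorted descending: 44, 44, 42, 42, 41, 40, 35, 35, 32, 31, 31, 25, 8, 7, 6.
44 vCPU → host 1 (remaining 4 vCPU)
44 vCPU → host 2 (remaining 4 vCPU)
42 vCPU → host 3 (remaining 6 vCPU)
42 vCPU → host 4 (remaining 6 vCPU)
41 vCPU → host 5 (remaining 7 vCPU)
40 vCPU → host 6 (remaining 8 vCPU)
35 vCPU → host 7 (remaining 13 vCPU)
35 vCPU → host 8 (remaining 13 vCPU)
32 vCPU → host 9 (remaining 16 vCPU)
31 vCPU → host 10 (remaining 17 vCPU)
31 vCPU → host 11 (remaining 17 vCPU)
25 vCPU → host 12 (remaining 23 vCPU)
8 vCPU → host 6 (remaining 0 vCPU)
7 vCPU → host 5 (remaining 0 vCPU)
6 vCPU → host 3 (remaining 0 vCPU)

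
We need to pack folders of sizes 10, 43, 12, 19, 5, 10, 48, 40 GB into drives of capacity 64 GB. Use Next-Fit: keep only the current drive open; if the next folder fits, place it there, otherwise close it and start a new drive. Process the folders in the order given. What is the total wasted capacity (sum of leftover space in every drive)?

69

drive 1: place 10 GB, 54 GB left
drive 1: place 43 GB, 11 GB left
drive 2: place 12 GB, 52 GB left
drive 2: place 19 GB, 33 GB left
drive 2: place 5 GB, 28 GB left
drive 2: place 10 GB, 18 GB left
drive 3: place 48 GB, 16 GB left
drive 4: place 40 GB, 24 GB left
4 drives × 64 GB = 256 GB; used 187 GB; unused 69 GB.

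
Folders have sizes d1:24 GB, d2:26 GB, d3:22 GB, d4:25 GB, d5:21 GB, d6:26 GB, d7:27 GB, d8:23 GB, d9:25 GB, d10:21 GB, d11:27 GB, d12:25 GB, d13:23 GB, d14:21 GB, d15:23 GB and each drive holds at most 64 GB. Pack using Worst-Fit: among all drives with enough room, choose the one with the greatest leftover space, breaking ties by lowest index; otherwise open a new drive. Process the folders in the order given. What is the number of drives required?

8 drives

d1 (24 GB) → drive 1 (remaining 40 GB)
d2 (26 GB) → drive 1 (remaining 14 GB)
d3 (22 GB) → drive 2 (remaining 42 GB)
d4 (25 GB) → drive 2 (remaining 17 GB)
d5 (21 GB) → drive 3 (remaining 43 GB)
d6 (26 GB) → drive 3 (remaining 17 GB)
d7 (27 GB) → drive 4 (remaining 37 GB)
d8 (23 GB) → drive 4 (remaining 14 GB)
d9 (25 GB) → drive 5 (remaining 39 GB)
d10 (21 GB) → drive 5 (remaining 18 GB)
d11 (27 GB) → drive 6 (remaining 37 GB)
d12 (25 GB) → drive 6 (remaining 12 GB)
d13 (23 GB) → drive 7 (remaining 41 GB)
d14 (21 GB) → drive 7 (remaining 20 GB)
d15 (23 GB) → drive 8 (remaining 41 GB)
Final drives: [24,26] [22,25] [21,26] [27,23] [25,21] [27,25] [23,21] [23].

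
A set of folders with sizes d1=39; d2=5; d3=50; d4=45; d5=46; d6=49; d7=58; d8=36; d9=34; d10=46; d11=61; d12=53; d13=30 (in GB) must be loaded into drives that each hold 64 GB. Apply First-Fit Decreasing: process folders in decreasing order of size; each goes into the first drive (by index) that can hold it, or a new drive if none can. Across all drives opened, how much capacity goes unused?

152

Sorted descending: 61, 58, 53, 50, 49, 46, 46, 45, 39, 36, 34, 30, 5.
Put 61 GB in drive 1; 3 GB remain.
Put 58 GB in drive 2; 6 GB remain.
Put 53 GB in drive 3; 11 GB remain.
Put 50 GB in drive 4; 14 GB remain.
Put 49 GB in drive 5; 15 GB remain.
Put 46 GB in drive 6; 18 GB remain.
Put 46 GB in drive 7; 18 GB remain.
Put 45 GB in drive 8; 19 GB remain.
Put 39 GB in drive 9; 25 GB remain.
Put 36 GB in drive 10; 28 GB remain.
Put 34 GB in drive 11; 30 GB remain.
Put 30 GB in drive 11; 0 GB remain.
Put 5 GB in drive 2; 1 GB remain.
11 drives × 64 GB = 704 GB; used 552 GB; unused 152 GB.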